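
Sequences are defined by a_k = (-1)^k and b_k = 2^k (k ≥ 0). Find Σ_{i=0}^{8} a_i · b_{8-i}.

Write out a_i and b_{8-i} for i = 0,…,8 and sum the products.
Σ = 1·256 − 1·128 + 1·64 − 1·32 + 1·16 − 1·8 + 1·4 − 1·2 + 1·1 = 171.

171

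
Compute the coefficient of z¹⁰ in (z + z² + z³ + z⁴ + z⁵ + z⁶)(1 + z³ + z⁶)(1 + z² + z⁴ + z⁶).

(z + z² + z³ + z⁴ + z⁵ + z⁶) has coefficients 0,1,1,1,1,1,1 for degrees 0…6.
(1 + z³ + z⁶) has coefficients 1,0,0,1,0,0,1,0,0,0,0 for degrees 0…10.
Finally multiplying by (1 + z² + z⁴ + z⁶), the product of all factors after the first has coefficients 1,0,1,1,1,1,2,1,1,1,1 for degrees 0…10.
[z¹⁰] = 1·1 + 1·1 + 1·1 + 1·2 + 1·1 + 1·1 = 7.

7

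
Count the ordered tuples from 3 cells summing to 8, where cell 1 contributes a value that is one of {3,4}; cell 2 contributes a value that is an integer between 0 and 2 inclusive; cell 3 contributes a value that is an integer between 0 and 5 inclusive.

6

The generating function for the choices is (t^3 + t^4)·(1 + t + t^2)·(1 + t + t^2 + t^3 + t^4 + t^5); the count is [t^8].
(t^3 + t^4) has coefficients 0,0,0,1,1 for degrees 0…4.
(1 + t + t^2) has coefficients 1,1,1,0,0,0,0,0,0 for degrees 0…8.
Finally multiplying by (1 + t + t^2 + t^3 + t^4 + t^5), the product of all factors after the first has coefficients 1,2,3,3,3,3,2,1,0 for degrees 0…8.
[t^8] = 1·3 + 1·3 = 6.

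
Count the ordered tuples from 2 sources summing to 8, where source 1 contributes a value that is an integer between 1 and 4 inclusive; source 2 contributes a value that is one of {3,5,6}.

2

The generating function for the choices is (t + t^2 + t^3 + t^4)·(t^3 + t^5 + t^6); the count is [t^8].
(t + t^2 + t^3 + t^4) has coefficients 0,1,1,1,1 for degrees 0…4.
(t^3 + t^5 + t^6) has coefficients 0,0,0,1,0,1,1,0,0 for degrees 0…8.
[t^8] = 1·0 + 1·1 + 1·1 + 1·0 = 2.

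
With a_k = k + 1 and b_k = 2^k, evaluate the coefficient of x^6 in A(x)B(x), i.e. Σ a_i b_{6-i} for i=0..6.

247

This is [x^6] in the product of the two ordinary generating functions.
Σ = 1·64 + 2·32 + 3·16 + 4·8 + 5·4 + 6·2 + 7·1 = 247.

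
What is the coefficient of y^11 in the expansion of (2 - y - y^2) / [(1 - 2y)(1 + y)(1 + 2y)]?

The denominator gives the recurrence a_n = −a_(n−1) + 4a_(n−2) + 4a_(n−3) for n ≥ 3; the numerator fixes a_0 = 2, a_1 = -3, a_2 = 10.
Iterating: 2, -3, 10, -14, 42, -58, 170, -234, 682, -938, 2730, -3754, so a_11 = -3754.

-3754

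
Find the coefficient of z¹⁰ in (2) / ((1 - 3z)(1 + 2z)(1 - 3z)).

808118

The denominator gives the recurrence a_n = 4a_(n−1) + 3a_(n−2) − 18a_(n−3) for n ≥ 3; the numerator fixes a_0 = 2, a_1 = 8, a_2 = 38.
Iterating: 2, 8, 38, 140, 530, 1856, 6494, 22004, 74090, 245480, 808118, so a_10 = 808118.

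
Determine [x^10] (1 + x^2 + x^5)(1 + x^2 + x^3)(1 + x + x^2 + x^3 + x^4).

2

(1 + x^2 + x^5) has coefficients 1,0,1,0,0,1 for degrees 0…5.
(1 + x^2 + x^3) has coefficients 1,0,1,1,0,0,0,0,0,0,0 for degrees 0…10.
Finally multiplying by (1 + x + x^2 + x^3 + x^4), the product of all factors after the first has coefficients 1,1,2,3,3,2,2,1,0,0,0 for degrees 0…10.
[x^10] = 1·0 + 1·0 + 1·2 = 2.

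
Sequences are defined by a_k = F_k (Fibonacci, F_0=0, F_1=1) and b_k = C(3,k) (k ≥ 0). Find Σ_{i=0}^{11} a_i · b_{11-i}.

377

Write out a_i and b_{11-i} for i = 0,…,11 and sum the products.
Σ = 0·0 + 1·0 + 1·0 + 2·0 + 3·0 + 5·0 + 8·0 + 13·0 + 21·1 + 34·3 + 55·3 + 89·1 = 377.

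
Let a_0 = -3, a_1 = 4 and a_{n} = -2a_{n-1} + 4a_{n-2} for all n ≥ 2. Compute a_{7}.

The ordinary generating function has denominator 1 + 2z - 4z^2.
Iterating the recurrence: a_0,…,a_{7} = -3, 4, -20, 56, -192, 608, -1984, 6400.

6400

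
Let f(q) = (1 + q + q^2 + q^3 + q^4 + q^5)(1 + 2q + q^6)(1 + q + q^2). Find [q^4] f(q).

(1 + q + q^2 + q^3 + q^4 + q^5) has coefficients 1,1,1,1,1 for degrees 0…4.
(1 + 2q + q^6) has coefficients 1,2,0,0,0 for degrees 0…4.
Finally multiplying by (1 + q + q^2), the product of all factors after the first has coefficients 1,3,3,2,0 for degrees 0…4.
[q^4] = 1·0 + 1·2 + 1·3 + 1·3 + 1·1 = 9.

9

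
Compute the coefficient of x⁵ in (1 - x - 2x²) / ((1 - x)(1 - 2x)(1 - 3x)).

485

The denominator gives the recurrence a_n = 6a_(n−1) − 11a_(n−2) + 6a_(n−3) for n ≥ 3; the numerator fixes a_0 = 1, a_1 = 5, a_2 = 17.
Iterating: 1, 5, 17, 53, 161, 485, so a_5 = 485.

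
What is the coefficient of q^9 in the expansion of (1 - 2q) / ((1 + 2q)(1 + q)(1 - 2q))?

-1023

Partial fractions give a closed form: a_n = (2)·(-2)^n + (-1)·(-1)^n.
At n = 9: a_9 = -1023.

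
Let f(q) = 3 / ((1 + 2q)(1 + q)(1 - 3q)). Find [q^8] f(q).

Partial fractions give a closed form: a_n = (12/5)·(-2)^n + (-3/4)·(-1)^n + (27/20)·3^n.
At n = 8: a_8 = 9471.

9471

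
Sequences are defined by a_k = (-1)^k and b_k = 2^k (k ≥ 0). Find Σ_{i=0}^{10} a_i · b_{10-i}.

Write out a_i and b_{10-i} for i = 0,…,10 and sum the products.
Σ = 1·1024 − 1·512 + 1·256 − 1·128 + 1·64 − 1·32 + 1·16 − 1·8 + 1·4 − 1·2 + 1·1 = 683.

683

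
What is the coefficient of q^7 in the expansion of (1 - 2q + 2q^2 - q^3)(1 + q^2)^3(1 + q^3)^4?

19

(1 - 2q + 2q^2 - q^3) has coefficients 1,-2,2,-1 for degrees 0…3.
(1 + q^2)^3 has coefficients 1,0,3,0,3,0,1,0 for degrees 0…7.
Finally multiplying by (1 + q^3)^4, the product of all factors after the first has coefficients 1,0,3,4,3,12,7,12 for degrees 0…7.
[q^7] = 1·12 − 2·7 + 2·12 − 1·3 = 19.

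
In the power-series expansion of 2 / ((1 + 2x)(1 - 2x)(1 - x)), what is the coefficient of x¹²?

10922

Partial fractions give a closed form: a_n = (2/3)·(-2)^n + (2)·2^n + (-2/3)·1^n.
At n = 12: a_12 = 10922.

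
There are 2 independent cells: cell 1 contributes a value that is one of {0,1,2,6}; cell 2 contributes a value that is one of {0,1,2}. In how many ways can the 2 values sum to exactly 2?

The generating function for the choices is (1 + t + t^2 + t^6)·(1 + t + t^2); the count is [t^2].
(1 + t + t^2 + t^6) has coefficients 1,1,1 for degrees 0…2.
(1 + t + t^2) has coefficients 1,1,1 for degrees 0…2.
[t^2] = 1·1 + 1·1 + 1·1 = 3.

3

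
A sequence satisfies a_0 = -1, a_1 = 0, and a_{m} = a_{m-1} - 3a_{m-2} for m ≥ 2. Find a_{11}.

The ordinary generating function has denominator 1 - y + 3y^2.
Iterating the recurrence: a_0,…,a_{11} = -1, 0, 3, 3, -6, -15, 3, 48, 39, -105, -222, 93.

93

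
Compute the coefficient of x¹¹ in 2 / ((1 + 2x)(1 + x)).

-8190

Partial fractions give a closed form: a_n = (4)·(-2)^n + (-2)·(-1)^n.
At n = 11: a_11 = -8190.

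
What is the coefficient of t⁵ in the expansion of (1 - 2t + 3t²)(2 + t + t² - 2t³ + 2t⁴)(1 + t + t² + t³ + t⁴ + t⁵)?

(1 - 2t + 3t²) has coefficients 1,-2,3 for degrees 0…2.
(2 + t + t² - 2t³ + 2t⁴) has coefficients 2,1,1,-2,2,0 for degrees 0…5.
Finally multiplying by (1 + t + t² + t³ + t⁴ + t⁵), the product of all factors after the first has coefficients 2,3,4,2,4,4 for degrees 0…5.
[t⁵] = 1·4 − 2·4 + 3·2 = 2.

2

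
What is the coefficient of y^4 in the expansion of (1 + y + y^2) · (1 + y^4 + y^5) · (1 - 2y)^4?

9

(1 + y + y^2) has coefficients 1,1,1 for degrees 0…2.
(1 + y^4 + y^5) has coefficients 1,0,0,0,1 for degrees 0…4.
Finally multiplying by (1 - 2y)^4, the product of all factors after the first has coefficients 1,-8,24,-32,17 for degrees 0…4.
[y^4] = 1·17 + 1·(-32) + 1·24 = 9.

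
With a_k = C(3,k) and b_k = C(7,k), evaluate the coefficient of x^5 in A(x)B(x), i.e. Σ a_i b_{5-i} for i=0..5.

252

This is [x^5] in the product of the two ordinary generating functions.
Σ = 1·21 + 3·35 + 3·35 + 1·21 + 0·7 + 0·1 = 252.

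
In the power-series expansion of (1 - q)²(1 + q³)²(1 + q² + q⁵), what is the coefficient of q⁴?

-3

(1 - q)² has coefficients 1,-2,1 for degrees 0…2.
(1 + q³)² has coefficients 1,0,0,2,0 for degrees 0…4.
Finally multiplying by (1 + q² + q⁵), the product of all factors after the first has coefficients 1,0,1,2,0 for degrees 0…4.
[q⁴] = 1·0 − 2·2 + 1·1 = -3.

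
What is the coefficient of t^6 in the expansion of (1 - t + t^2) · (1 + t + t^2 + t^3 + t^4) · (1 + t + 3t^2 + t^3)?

5

(1 - t + t^2) has coefficients 1,-1,1 for degrees 0…2.
(1 + t + t^2 + t^3 + t^4) has coefficients 1,1,1,1,1,0,0 for degrees 0…6.
Finally multiplying by (1 + t + 3t^2 + t^3), the product of all factors after the first has coefficients 1,2,5,6,6,5,4 for degrees 0…6.
[t^6] = 1·4 − 1·5 + 1·6 = 5.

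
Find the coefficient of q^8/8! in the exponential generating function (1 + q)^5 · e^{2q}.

The EGF product rule gives c_8 = Σ_{k_1+k_2=8} C(8; k_1,k_2) · ∏ g_i(k_i), where (1+q)^5 gives the falling factorial (5)_k; e^{2q} gives (2)^k.
g_1(k) for k = 0…8: 1, 5, 20, 60, 120, 120, 0, 0, 0.
g_2(k) for k = 0…8: 1, 2, 4, 8, 16, 32, 64, 128, 256.
c_8 = Σ_k C(8,k)·g_1(k)·g_2(8−k) = 1·1·256 + 8·5·128 + 28·20·64 + 56·60·32 + 70·120·16 + 56·120·8 = 256 + 5120 + 35840 + 107520 + 134400 + 53760 = 336896.

336896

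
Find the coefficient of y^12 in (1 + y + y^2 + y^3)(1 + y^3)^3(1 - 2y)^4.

(1 + y + y^2 + y^3) has coefficients 1,1,1,1 for degrees 0…3.
(1 + y^3)^3 has coefficients 1,0,0,3,0,0,3,0,0,1,0,0,0 for degrees 0…12.
Finally multiplying by (1 - 2y)^4, the product of all factors after the first has coefficients 1,-8,24,-29,-8,72,-93,24,72,-95,40,24,-32 for degrees 0…12.
[y^12] = 1·(-32) + 1·24 + 1·40 + 1·(-95) = -63.

-63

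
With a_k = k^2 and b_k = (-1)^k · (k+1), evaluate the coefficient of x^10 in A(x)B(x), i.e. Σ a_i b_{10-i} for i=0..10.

30

Write out a_i and b_{10-i} for i = 0,…,10 and sum the products.
Σ = 0·11 + 1·(-10) + 4·9 + 9·(-8) + 16·7 + 25·(-6) + 36·5 + 49·(-4) + 64·3 + 81·(-2) + 100·1 = 30.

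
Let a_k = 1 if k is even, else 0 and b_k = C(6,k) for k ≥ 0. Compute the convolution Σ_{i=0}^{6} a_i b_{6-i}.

The convolution is the t^6 coefficient of A(t)B(t).
Σ = 1·1 + 0·6 + 1·15 + 0·20 + 1·15 + 0·6 + 1·1 = 32.

32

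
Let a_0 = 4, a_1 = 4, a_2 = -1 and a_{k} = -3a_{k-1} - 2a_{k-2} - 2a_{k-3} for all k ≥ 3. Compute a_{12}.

The ordinary generating function has denominator 1 + 3t + 2t^2 + 2t^3.
Iterating the recurrence: a_0,…,a_{12} = 4, 4, -1, -13, 33, -71, 173, -443, 1125, -2835, 7141, -18003, 45397.

45397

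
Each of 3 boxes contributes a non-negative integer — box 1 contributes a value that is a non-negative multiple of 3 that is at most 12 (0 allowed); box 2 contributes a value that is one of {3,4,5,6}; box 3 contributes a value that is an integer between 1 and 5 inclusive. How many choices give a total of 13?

The generating function for the choices is (1 + x³ + x⁶ + x⁹ + x¹²)·(x³ + x⁴ + x⁵ + x⁶)·(x + x² + x³ + x⁴ + x⁵); the count is [x¹³].
(1 + x³ + x⁶ + x⁹ + x¹²) has coefficients 1,0,0,1,0,0,1,0,0,1,0,0,1 for degrees 0…12.
(x³ + x⁴ + x⁵ + x⁶) has coefficients 0,0,0,1,1,1,1,0,0,0,0,0,0,0 for degrees 0…13.
Finally multiplying by (x + x² + x³ + x⁴ + x⁵), the product of all factors after the first has coefficients 0,0,0,0,1,2,3,4,4,3,2,1,0,0 for degrees 0…13.
[x¹³] = 1·0 + 1·2 + 1·4 + 1·1 + 1·0 = 7.

7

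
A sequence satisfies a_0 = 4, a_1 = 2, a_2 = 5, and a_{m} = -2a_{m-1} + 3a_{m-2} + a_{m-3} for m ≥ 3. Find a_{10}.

The ordinary generating function has denominator 1 + 2z - 3z^2 - z^3.
Iterating the recurrence: a_0,…,a_{10} = 4, 2, 5, 0, 17, -29, 109, -288, 874, -2503, 7340.

7340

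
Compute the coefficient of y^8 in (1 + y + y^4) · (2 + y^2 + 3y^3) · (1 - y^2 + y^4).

4

(1 + y + y^4) has coefficients 1,1,0,0,1 for degrees 0…4.
(2 + y^2 + 3y^3) has coefficients 2,0,1,3,0,0,0,0,0 for degrees 0…8.
Finally multiplying by (1 - y^2 + y^4), the product of all factors after the first has coefficients 2,0,-1,3,1,-3,1,3,0 for degrees 0…8.
[y^8] = 1·0 + 1·3 + 1·1 = 4.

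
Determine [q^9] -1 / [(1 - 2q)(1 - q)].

-1023

The denominator gives the recurrence a_n = 3a_(n−1) − 2a_(n−2) for n ≥ 2; the numerator fixes a_0 = -1, a_1 = -3.
Iterating: -1, -3, -7, -15, -31, -63, -127, -255, -511, -1023, so a_9 = -1023.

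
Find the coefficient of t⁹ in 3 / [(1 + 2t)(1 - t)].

Partial fractions give a closed form: a_n = (2)·(-2)^n + (1)·1^n.
At n = 9: a_9 = -1023.

-1023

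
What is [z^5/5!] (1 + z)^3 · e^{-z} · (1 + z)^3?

The EGF product rule gives c_5 = Σ_{k_1+k_2+k_3=5} C(5; k_1,k_2,k_3) · ∏ g_i(k_i), where (1+z)^3 gives the falling factorial (3)_k; e^{-z} gives (-1)^k; (1+z)^3 gives the falling factorial (3)_k.
g_1(k) for k = 0…5: 1, 3, 6, 6, 0, 0.
g_2(k) for k = 0…5: 1, -1, 1, -1, 1, -1.
g_3(k) for k = 0…5: 1, 3, 6, 6, 0, 0.
First combine the last two factors: h(k) = Σ_j C(k,j)·g_2(j)·g_3(k−j) for k = 0…5: 1, 2, 1, -4, 1, 14.
c_5 = Σ_k C(5,k)·g_1(k)·h(5−k) = 1·1·14 + 5·3·1 + 10·6·(-4) + 10·6·1 = 14 + 15 − 240 + 60 = -151.

-151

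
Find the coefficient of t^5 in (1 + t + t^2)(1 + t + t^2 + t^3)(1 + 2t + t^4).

(1 + t + t^2) has coefficients 1,1,1 for degrees 0…2.
(1 + t + t^2 + t^3) has coefficients 1,1,1,1,0,0 for degrees 0…5.
Finally multiplying by (1 + 2t + t^4), the product of all factors after the first has coefficients 1,3,3,3,3,1 for degrees 0…5.
[t^5] = 1·1 + 1·3 + 1·3 = 7.

7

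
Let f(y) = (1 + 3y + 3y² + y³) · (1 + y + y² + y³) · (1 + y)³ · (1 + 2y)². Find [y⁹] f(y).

(1 + 3y + 3y² + y³) has coefficients 1,3,3,1 for degrees 0…3.
(1 + y + y² + y³) has coefficients 1,1,1,1,0,0,0,0,0,0 for degrees 0…9.
Multiplying by (1 + y)³ gives running coefficients 1,4,7,8,7,4,1,0,0,0 for degrees 0…9.
Finally multiplying by (1 + 2y)², the product of all factors after the first has coefficients 1,8,27,52,67,64,45,20,4,0 for degrees 0…9.
[y⁹] = 1·0 + 3·4 + 3·20 + 1·45 = 117.

117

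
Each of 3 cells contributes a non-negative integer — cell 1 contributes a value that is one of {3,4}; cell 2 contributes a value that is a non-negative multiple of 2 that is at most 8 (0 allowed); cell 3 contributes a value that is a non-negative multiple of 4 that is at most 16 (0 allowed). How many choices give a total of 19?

The generating function for the choices is (y^3 + y^4)·(1 + y^2 + y^4 + y^6 + y^8)·(1 + y^4 + y^8 + y^12 + y^16); the count is [y^19].
(y^3 + y^4) has coefficients 0,0,0,1,1 for degrees 0…4.
(1 + y^2 + y^4 + y^6 + y^8) has coefficients 1,0,1,0,1,0,1,0,1,0,0,0,0,0,0,0,0,0,0,0 for degrees 0…19.
Finally multiplying by (1 + y^4 + y^8 + y^12 + y^16), the product of all factors after the first has coefficients 1,0,1,0,2,0,2,0,3,0,2,0,3,0,2,0,3,0,2,0 for degrees 0…19.
[y^19] = 1·3 + 1·0 = 3.

3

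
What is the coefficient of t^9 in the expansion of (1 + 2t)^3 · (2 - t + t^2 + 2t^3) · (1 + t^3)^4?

144

(1 + 2t)^3 has coefficients 1,6,12,8 for degrees 0…3.
(2 - t + t^2 + 2t^3) has coefficients 2,-1,1,2,0,0,0,0,0,0 for degrees 0…9.
Finally multiplying by (1 + t^3)^4, the product of all factors after the first has coefficients 2,-1,1,10,-4,4,20,-6,6,20 for degrees 0…9.
[t^9] = 1·20 + 6·6 + 12·(-6) + 8·20 = 144.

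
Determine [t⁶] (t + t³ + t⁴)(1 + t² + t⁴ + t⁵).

(t + t³ + t⁴) has coefficients 0,1,0,1,1 for degrees 0…4.
(1 + t² + t⁴ + t⁵) has coefficients 1,0,1,0,1,1,0 for degrees 0…6.
[t⁶] = 1·1 + 1·0 + 1·1 = 2.

2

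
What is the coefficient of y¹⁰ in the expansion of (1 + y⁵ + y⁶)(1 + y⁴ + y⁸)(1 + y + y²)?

(1 + y⁵ + y⁶) has coefficients 1,0,0,0,0,1,1 for degrees 0…6.
(1 + y⁴ + y⁸) has coefficients 1,0,0,0,1,0,0,0,1,0,0 for degrees 0…10.
Finally multiplying by (1 + y + y²), the product of all factors after the first has coefficients 1,1,1,0,1,1,1,0,1,1,1 for degrees 0…10.
[y¹⁰] = 1·1 + 1·1 + 1·1 = 3.

3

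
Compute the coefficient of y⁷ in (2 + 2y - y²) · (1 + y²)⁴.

8

(2 + 2y - y²) has coefficients 2,2,-1 for degrees 0…2.
(1 + y²)⁴ has coefficients 1,0,4,0,6,0,4,0 for degrees 0…7.
[y⁷] = 2·0 + 2·4 − 1·0 = 8.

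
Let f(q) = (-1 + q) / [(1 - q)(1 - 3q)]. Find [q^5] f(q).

The denominator gives the recurrence a_n = 4a_(n−1) − 3a_(n−2) for n ≥ 3; the numerator fixes a_0 = -1, a_1 = -3, a_2 = -9.
Iterating: -1, -3, -9, -27, -81, -243, so a_5 = -243.

-243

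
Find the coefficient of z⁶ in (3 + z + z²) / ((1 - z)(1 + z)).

4

The denominator gives the recurrence a_n = a_(n−2) for n ≥ 3; the numerator fixes a_0 = 3, a_1 = 1, a_2 = 4.
Iterating: 3, 1, 4, 1, 4, 1, 4, so a_6 = 4.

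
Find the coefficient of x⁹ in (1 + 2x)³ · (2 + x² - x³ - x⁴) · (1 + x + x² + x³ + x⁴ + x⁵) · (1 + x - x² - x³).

(1 + 2x)³ has coefficients 1,6,12,8 for degrees 0…3.
(2 + x² - x³ - x⁴) has coefficients 2,0,1,-1,-1,0,0,0,0,0 for degrees 0…9.
Multiplying by (1 + x + x² + x³ + x⁴ + x⁵) gives running coefficients 2,2,3,2,1,1,-1,-1,-2,-1 for degrees 0…9.
Finally multiplying by (1 + x - x² - x³), the product of all factors after the first has coefficients 2,4,3,1,-2,-3,-3,-4,-3,-1 for degrees 0…9.
[x⁹] = 1·(-1) + 6·(-3) + 12·(-4) + 8·(-3) = -91.

-91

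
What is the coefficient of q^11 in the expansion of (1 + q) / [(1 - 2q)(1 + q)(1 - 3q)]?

Partial fractions give a closed form: a_n = (-2)·2^n + (3)·3^n.
At n = 11: a_11 = 527345.

527345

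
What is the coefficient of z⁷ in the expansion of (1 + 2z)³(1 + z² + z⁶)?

(1 + 2z)³ has coefficients 1,6,12,8 for degrees 0…3.
(1 + z² + z⁶) has coefficients 1,0,1,0,0,0,1,0 for degrees 0…7.
[z⁷] = 1·0 + 6·1 + 12·0 + 8·0 = 6.

6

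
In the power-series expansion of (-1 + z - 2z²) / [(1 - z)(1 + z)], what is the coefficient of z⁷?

The denominator gives the recurrence a_n = a_(n−2) for n ≥ 3; the numerator fixes a_0 = -1, a_1 = 1, a_2 = -3.
Iterating: -1, 1, -3, 1, -3, 1, -3, 1, so a_7 = 1.

1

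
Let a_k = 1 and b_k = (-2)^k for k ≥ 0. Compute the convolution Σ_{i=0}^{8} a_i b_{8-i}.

This is [x^8] in the product of the two ordinary generating functions.
Σ = 1·256 + 1·(-128) + 1·64 + 1·(-32) + 1·16 + 1·(-8) + 1·4 + 1·(-2) + 1·1 = 171.

171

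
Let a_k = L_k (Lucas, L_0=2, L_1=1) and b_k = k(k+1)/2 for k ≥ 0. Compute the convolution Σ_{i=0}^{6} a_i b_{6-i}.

143

The convolution is the x^6 coefficient of A(x)B(x).
Σ = 2·21 + 1·15 + 3·10 + 4·6 + 7·3 + 11·1 + 18·0 = 143.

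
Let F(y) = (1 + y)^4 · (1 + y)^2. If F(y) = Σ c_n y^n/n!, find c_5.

The EGF product rule gives c_5 = Σ_{k_1+k_2=5} C(5; k_1,k_2) · ∏ g_i(k_i), where (1+y)^4 gives the falling factorial (4)_k; (1+y)^2 gives the falling factorial (2)_k.
g_1(k) for k = 0…5: 1, 4, 12, 24, 24, 0.
g_2(k) for k = 0…5: 1, 2, 2, 0, 0, 0.
c_5 = Σ_k C(5,k)·g_1(k)·g_2(5−k) = 10·24·2 + 5·24·2 = 480 + 240 = 720.

720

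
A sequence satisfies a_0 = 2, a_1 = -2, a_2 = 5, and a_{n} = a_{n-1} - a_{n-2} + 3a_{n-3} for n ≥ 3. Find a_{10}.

209

The ordinary generating function has denominator 1 - z + z^2 - 3z^3.
Iterating the recurrence: a_0,…,a_{10} = 2, -2, 5, 13, 2, 4, 41, 43, 14, 94, 209.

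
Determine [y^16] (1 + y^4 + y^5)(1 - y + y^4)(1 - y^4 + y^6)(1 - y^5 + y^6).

(1 + y^4 + y^5) has coefficients 1,0,0,0,1,1 for degrees 0…5.
(1 - y + y^4) has coefficients 1,-1,0,0,1,0,0,0,0,0,0,0,0,0,0,0,0 for degrees 0…16.
Multiplying by (1 - y^4 + y^6) gives running coefficients 1,-1,0,0,0,1,1,-1,-1,0,1,0,0,0,0,0,0 for degrees 0…16.
Finally multiplying by (1 - y^5 + y^6), the product of all factors after the first has coefficients 1,-1,0,0,0,0,3,-2,-1,0,0,0,2,0,-1,-1,1 for degrees 0…16.
[y^16] = 1·1 + 1·2 + 1·0 = 3.

3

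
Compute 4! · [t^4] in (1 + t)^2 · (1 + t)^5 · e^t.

1961

The EGF product rule gives c_4 = Σ_{k_1+k_2+k_3=4} C(4; k_1,k_2,k_3) · ∏ g_i(k_i), where (1+t)^2 gives the falling factorial (2)_k; (1+t)^5 gives the falling factorial (5)_k; e^t gives (1)^k.
g_1(k) for k = 0…4: 1, 2, 2, 0, 0.
g_2(k) for k = 0…4: 1, 5, 20, 60, 120.
g_3(k) for k = 0…4: 1, 1, 1, 1, 1.
First combine the last two factors: h(k) = Σ_j C(k,j)·g_2(j)·g_3(k−j) for k = 0…4: 1, 6, 31, 136, 501.
c_4 = Σ_k C(4,k)·g_1(k)·h(4−k) = 1·1·501 + 4·2·136 + 6·2·31 = 501 + 1088 + 372 = 1961.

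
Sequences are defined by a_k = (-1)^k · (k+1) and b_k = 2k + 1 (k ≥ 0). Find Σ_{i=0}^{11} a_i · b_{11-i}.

Write out a_i and b_{11-i} for i = 0,…,11 and sum the products.
Σ = 1·23 − 2·21 + 3·19 − 4·17 + 5·15 − 6·13 + 7·11 − 8·9 + 9·7 − 10·5 + 11·3 − 12·1 = 6.

6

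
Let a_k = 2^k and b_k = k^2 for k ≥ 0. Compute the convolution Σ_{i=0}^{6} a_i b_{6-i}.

This is [x^6] in the product of the two ordinary generating functions.
Σ = 1·36 + 2·25 + 4·16 + 8·9 + 16·4 + 32·1 + 64·0 = 318.

318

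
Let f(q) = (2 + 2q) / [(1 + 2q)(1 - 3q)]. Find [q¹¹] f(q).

Partial fractions give a closed form: a_n = (2/5)·(-2)^n + (8/5)·3^n.
At n = 11: a_11 = 282616.

282616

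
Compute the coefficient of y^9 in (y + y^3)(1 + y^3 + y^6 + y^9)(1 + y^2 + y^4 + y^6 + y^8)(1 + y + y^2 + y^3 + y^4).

13

(y + y^3) has coefficients 0,1,0,1 for degrees 0…3.
(1 + y^3 + y^6 + y^9) has coefficients 1,0,0,1,0,0,1,0,0,1 for degrees 0…9.
Multiplying by (1 + y^2 + y^4 + y^6 + y^8) gives running coefficients 1,0,1,1,1,1,2,1,2,2 for degrees 0…9.
Finally multiplying by (1 + y + y^2 + y^3 + y^4), the product of all factors after the first has coefficients 1,1,2,3,4,4,6,6,7,8 for degrees 0…9.
[y^9] = 1·7 + 1·6 = 13.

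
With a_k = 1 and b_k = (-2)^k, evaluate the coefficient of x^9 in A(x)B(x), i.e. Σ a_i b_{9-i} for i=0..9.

-341

The convolution is the x^9 coefficient of A(x)B(x).
Σ = 1·(-512) + 1·256 + 1·(-128) + 1·64 + 1·(-32) + 1·16 + 1·(-8) + 1·4 + 1·(-2) + 1·1 = -341.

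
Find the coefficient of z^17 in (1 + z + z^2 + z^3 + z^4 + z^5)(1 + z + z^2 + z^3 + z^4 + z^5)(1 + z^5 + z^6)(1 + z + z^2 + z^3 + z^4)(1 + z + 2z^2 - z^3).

(1 + z + z^2 + z^3 + z^4 + z^5) has coefficients 1,1,1,1,1,1 for degrees 0…5.
(1 + z + z^2 + z^3 + z^4 + z^5) has coefficients 1,1,1,1,1,1,0,0,0,0,0,0,0,0,0,0,0,0 for degrees 0…17.
Multiplying by (1 + z^5 + z^6) gives running coefficients 1,1,1,1,1,2,2,2,2,2,2,1,0,0,0,0,0,0 for degrees 0…17.
Multiplying by (1 + z + z^2 + z^3 + z^4) gives running coefficients 1,2,3,4,5,6,7,8,9,10,10,9,7,5,3,1,0,0 for degrees 0…17.
Finally multiplying by (1 + z + 2z^2 - z^3), the product of all factors after the first has coefficients 1,3,7,10,13,16,19,22,25,28,30,30,26,20,13,7,2,-1 for degrees 0…17.
[z^17] = 1·(-1) + 1·2 + 1·7 + 1·13 + 1·20 + 1·26 = 67.

67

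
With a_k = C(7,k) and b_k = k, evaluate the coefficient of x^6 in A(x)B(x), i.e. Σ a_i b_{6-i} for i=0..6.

321

This is [x^6] in the product of the two ordinary generating functions.
Σ = 1·6 + 7·5 + 21·4 + 35·3 + 35·2 + 21·1 + 7·0 = 321.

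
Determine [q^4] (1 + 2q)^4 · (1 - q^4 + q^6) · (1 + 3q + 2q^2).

(1 + 2q)^4 has coefficients 1,8,24,32,16 for degrees 0…4.
(1 - q^4 + q^6) has coefficients 1,0,0,0,-1 for degrees 0…4.
Finally multiplying by (1 + 3q + 2q^2), the product of all factors after the first has coefficients 1,3,2,0,-1 for degrees 0…4.
[q^4] = 1·(-1) + 8·0 + 24·2 + 32·3 + 16·1 = 159.

159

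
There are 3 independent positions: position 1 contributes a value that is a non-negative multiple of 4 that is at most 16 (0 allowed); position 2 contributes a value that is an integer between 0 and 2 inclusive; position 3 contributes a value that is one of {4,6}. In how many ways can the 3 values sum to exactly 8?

2

The generating function for the choices is (1 + q^4 + q^8 + q^12 + q^16)·(1 + q + q^2)·(q^4 + q^6); the count is [q^8].
(1 + q^4 + q^8 + q^12 + q^16) has coefficients 1,0,0,0,1,0,0,0,1 for degrees 0…8.
(1 + q + q^2) has coefficients 1,1,1,0,0,0,0,0,0 for degrees 0…8.
Finally multiplying by (q^4 + q^6), the product of all factors after the first has coefficients 0,0,0,0,1,1,2,1,1 for degrees 0…8.
[q^8] = 1·1 + 1·1 + 1·0 = 2.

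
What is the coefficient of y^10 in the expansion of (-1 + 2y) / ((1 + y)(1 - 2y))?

-1

Partial fractions give a closed form: a_n = (-1)·(-1)^n.
At n = 10: a_10 = -1.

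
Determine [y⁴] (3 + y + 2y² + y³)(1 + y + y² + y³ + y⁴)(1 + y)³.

50

(3 + y + 2y² + y³) has coefficients 3,1,2,1 for degrees 0…3.
(1 + y + y² + y³ + y⁴) has coefficients 1,1,1,1,1 for degrees 0…4.
Finally multiplying by (1 + y)³, the product of all factors after the first has coefficients 1,4,7,8,8 for degrees 0…4.
[y⁴] = 3·8 + 1·8 + 2·7 + 1·4 = 50.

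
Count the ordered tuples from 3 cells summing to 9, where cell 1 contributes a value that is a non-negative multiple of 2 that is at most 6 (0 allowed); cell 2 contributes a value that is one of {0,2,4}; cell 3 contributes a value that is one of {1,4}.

2

The generating function for the choices is (1 + y² + y⁴ + y⁶)·(1 + y² + y⁴)·(y + y⁴); the count is [y⁹].
(1 + y² + y⁴ + y⁶) has coefficients 1,0,1,0,1,0,1 for degrees 0…6.
(1 + y² + y⁴) has coefficients 1,0,1,0,1,0,0,0,0,0 for degrees 0…9.
Finally multiplying by (y + y⁴), the product of all factors after the first has coefficients 0,1,0,1,1,1,1,0,1,0 for degrees 0…9.
[y⁹] = 1·0 + 1·0 + 1·1 + 1·1 = 2.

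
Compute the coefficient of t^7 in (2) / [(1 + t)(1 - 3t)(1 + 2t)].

1764

Partial fractions give a closed form: a_n = (-1/2)·(-1)^n + (9/10)·3^n + (8/5)·(-2)^n.
At n = 7: a_7 = 1764.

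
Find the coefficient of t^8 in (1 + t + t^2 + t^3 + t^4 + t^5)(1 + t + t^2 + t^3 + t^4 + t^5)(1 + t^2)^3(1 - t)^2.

(1 + t + t^2 + t^3 + t^4 + t^5) has coefficients 1,1,1,1,1,1 for degrees 0…5.
(1 + t + t^2 + t^3 + t^4 + t^5) has coefficients 1,1,1,1,1,1,0,0,0 for degrees 0…8.
Multiplying by (1 + t^2)^3 gives running coefficients 1,1,4,4,7,7,7,7,4 for degrees 0…8.
Finally multiplying by (1 - t)^2, the product of all factors after the first has coefficients 1,-1,3,-3,3,-3,0,0,-3 for degrees 0…8.
[t^8] = 1·(-3) + 1·0 + 1·0 + 1·(-3) + 1·3 + 1·(-3) = -6.

-6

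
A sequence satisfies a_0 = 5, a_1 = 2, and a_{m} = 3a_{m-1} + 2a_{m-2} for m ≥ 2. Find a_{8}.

30188

The ordinary generating function has denominator 1 - 3x - 2x^2.
Iterating the recurrence: a_0,…,a_{8} = 5, 2, 16, 52, 188, 668, 2380, 8476, 30188.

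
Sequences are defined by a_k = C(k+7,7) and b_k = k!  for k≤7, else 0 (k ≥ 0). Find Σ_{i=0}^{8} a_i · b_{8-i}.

106611

The convolution is the x^8 coefficient of A(x)B(x).
Σ = 1·0 + 8·5040 + 36·720 + 120·120 + 330·24 + 792·6 + 1716·2 + 3432·1 + 6435·1 = 106611.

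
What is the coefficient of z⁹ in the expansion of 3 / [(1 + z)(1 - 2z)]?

1023

The denominator gives the recurrence a_n = a_(n−1) + 2a_(n−2) for n ≥ 2; the numerator fixes a_0 = 3, a_1 = 3.
Iterating: 3, 3, 9, 15, 33, 63, 129, 255, 513, 1023, so a_9 = 1023.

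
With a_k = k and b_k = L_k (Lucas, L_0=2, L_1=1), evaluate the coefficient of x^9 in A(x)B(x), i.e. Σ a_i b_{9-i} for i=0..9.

309

Write out a_i and b_{9-i} for i = 0,…,9 and sum the products.
Σ = 0·76 + 1·47 + 2·29 + 3·18 + 4·11 + 5·7 + 6·4 + 7·3 + 8·1 + 9·2 = 309.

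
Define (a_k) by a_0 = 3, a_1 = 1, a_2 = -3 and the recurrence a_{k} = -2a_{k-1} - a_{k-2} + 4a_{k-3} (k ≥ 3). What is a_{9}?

The ordinary generating function has denominator 1 + 2t + t^2 - 4t^3.
Iterating the recurrence: a_0,…,a_{9} = 3, 1, -3, 17, -27, 25, 45, -223, 501, -599.

-599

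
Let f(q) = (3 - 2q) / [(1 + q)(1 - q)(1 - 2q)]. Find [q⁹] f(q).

1364

The denominator gives the recurrence a_n = 2a_(n−1) + a_(n−2) − 2a_(n−3) for n ≥ 3; the numerator fixes a_0 = 3, a_1 = 4, a_2 = 11.
Iterating: 3, 4, 11, 20, 43, 84, 171, 340, 683, 1364, so a_9 = 1364.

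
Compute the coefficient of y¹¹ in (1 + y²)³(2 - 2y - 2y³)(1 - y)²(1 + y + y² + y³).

(1 + y²)³ has coefficients 1,0,3,0,3,0,1 for degrees 0…6.
(2 - 2y - 2y³) has coefficients 2,-2,0,-2,0,0,0,0,0,0,0,0 for degrees 0…11.
Multiplying by (1 - y)² gives running coefficients 2,-6,6,-4,4,-2,0,0,0,0,0,0 for degrees 0…11.
Finally multiplying by (1 + y + y² + y³), the product of all factors after the first has coefficients 2,-4,2,-2,0,4,-2,2,-2,0,0,0 for degrees 0…11.
[y¹¹] = 1·0 + 3·0 + 3·2 + 1·4 = 10.

10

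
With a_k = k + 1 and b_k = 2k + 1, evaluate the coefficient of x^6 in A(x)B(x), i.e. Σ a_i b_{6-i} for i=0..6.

The convolution is the x^6 coefficient of A(x)B(x).
Σ = 1·13 + 2·11 + 3·9 + 4·7 + 5·5 + 6·3 + 7·1 = 140.

140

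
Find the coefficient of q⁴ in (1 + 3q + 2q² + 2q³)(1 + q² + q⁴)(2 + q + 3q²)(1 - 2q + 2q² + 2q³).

14

(1 + 3q + 2q² + 2q³) has coefficients 1,3,2,2 for degrees 0…3.
(1 + q² + q⁴) has coefficients 1,0,1,0,1 for degrees 0…4.
Multiplying by (2 + q + 3q²) gives running coefficients 2,1,5,1,5 for degrees 0…4.
Finally multiplying by (1 - 2q + 2q² + 2q³), the product of all factors after the first has coefficients 2,-3,7,-3,15 for degrees 0…4.
[q⁴] = 1·15 + 3·(-3) + 2·7 + 2·(-3) = 14.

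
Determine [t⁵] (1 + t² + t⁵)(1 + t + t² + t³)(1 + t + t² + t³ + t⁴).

(1 + t² + t⁵) has coefficients 1,0,1,0,0,1 for degrees 0…5.
(1 + t + t² + t³) has coefficients 1,1,1,1,0,0 for degrees 0…5.
Finally multiplying by (1 + t + t² + t³ + t⁴), the product of all factors after the first has coefficients 1,2,3,4,4,3 for degrees 0…5.
[t⁵] = 1·3 + 1·4 + 1·1 = 8.

8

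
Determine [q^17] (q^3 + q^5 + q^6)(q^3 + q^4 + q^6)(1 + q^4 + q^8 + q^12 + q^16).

(q^3 + q^5 + q^6) has coefficients 0,0,0,1,0,1,1 for degrees 0…6.
(q^3 + q^4 + q^6) has coefficients 0,0,0,1,1,0,1,0,0,0,0,0,0,0,0,0,0,0 for degrees 0…17.
Finally multiplying by (1 + q^4 + q^8 + q^12 + q^16), the product of all factors after the first has coefficients 0,0,0,1,1,0,1,1,1,0,1,1,1,0,1,1,1,0 for degrees 0…17.
[q^17] = 1·1 + 1·1 + 1·1 = 3.

3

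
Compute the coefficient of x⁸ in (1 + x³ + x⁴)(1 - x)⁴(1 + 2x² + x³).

7

(1 + x³ + x⁴) has coefficients 1,0,0,1,1 for degrees 0…4.
(1 - x)⁴ has coefficients 1,-4,6,-4,1,0,0,0,0 for degrees 0…8.
Finally multiplying by (1 + 2x² + x³), the product of all factors after the first has coefficients 1,-4,8,-11,9,-2,-2,1,0 for degrees 0…8.
[x⁸] = 1·0 + 1·(-2) + 1·9 = 7.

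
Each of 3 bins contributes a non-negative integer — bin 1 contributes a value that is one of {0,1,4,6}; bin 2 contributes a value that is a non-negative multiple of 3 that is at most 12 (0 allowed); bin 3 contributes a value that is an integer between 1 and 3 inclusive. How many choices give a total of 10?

The generating function for the choices is (1 + y + y^4 + y^6)·(1 + y^3 + y^6 + y^9 + y^12)·(y + y^2 + y^3); the count is [y^10].
(1 + y + y^4 + y^6) has coefficients 1,1,0,0,1,0,1 for degrees 0…6.
(1 + y^3 + y^6 + y^9 + y^12) has coefficients 1,0,0,1,0,0,1,0,0,1,0 for degrees 0…10.
Finally multiplying by (y + y^2 + y^3), the product of all factors after the first has coefficients 0,1,1,1,1,1,1,1,1,1,1 for degrees 0…10.
[y^10] = 1·1 + 1·1 + 1·1 + 1·1 = 4.

4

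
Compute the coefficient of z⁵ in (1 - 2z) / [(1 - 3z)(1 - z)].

Partial fractions give a closed form: a_n = (1/2)·3^n + (1/2)·1^n.
At n = 5: a_5 = 122.

122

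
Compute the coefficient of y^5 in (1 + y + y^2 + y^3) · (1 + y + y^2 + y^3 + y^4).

(1 + y + y^2 + y^3) has coefficients 1,1,1,1 for degrees 0…3.
(1 + y + y^2 + y^3 + y^4) has coefficients 1,1,1,1,1,0 for degrees 0…5.
[y^5] = 1·0 + 1·1 + 1·1 + 1·1 = 3.

3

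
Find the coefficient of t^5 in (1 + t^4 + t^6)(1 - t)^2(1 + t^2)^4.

-14

(1 + t^4 + t^6) has coefficients 1,0,0,0,1,0 for degrees 0…5.
(1 - t)^2 has coefficients 1,-2,1,0,0,0 for degrees 0…5.
Finally multiplying by (1 + t^2)^4, the product of all factors after the first has coefficients 1,-2,5,-8,10,-12 for degrees 0…5.
[t^5] = 1·(-12) + 1·(-2) = -14.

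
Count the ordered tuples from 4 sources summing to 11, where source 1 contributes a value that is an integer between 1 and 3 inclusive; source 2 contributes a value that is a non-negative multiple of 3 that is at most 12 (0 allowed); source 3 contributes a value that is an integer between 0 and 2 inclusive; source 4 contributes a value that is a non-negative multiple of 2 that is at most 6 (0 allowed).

The generating function for the choices is (t + t^2 + t^3)·(1 + t^3 + t^6 + t^9 + t^12)·(1 + t + t^2)·(1 + t^2 + t^4 + t^6); the count is [t^11].
(t + t^2 + t^3) has coefficients 0,1,1,1 for degrees 0…3.
(1 + t^3 + t^6 + t^9 + t^12) has coefficients 1,0,0,1,0,0,1,0,0,1,0,0 for degrees 0…11.
Multiplying by (1 + t + t^2) gives running coefficients 1,1,1,1,1,1,1,1,1,1,1,1 for degrees 0…11.
Finally multiplying by (1 + t^2 + t^4 + t^6), the product of all factors after the first has coefficients 1,1,2,2,3,3,4,4,4,4,4,4 for degrees 0…11.
[t^11] = 1·4 + 1·4 + 1·4 = 12.

12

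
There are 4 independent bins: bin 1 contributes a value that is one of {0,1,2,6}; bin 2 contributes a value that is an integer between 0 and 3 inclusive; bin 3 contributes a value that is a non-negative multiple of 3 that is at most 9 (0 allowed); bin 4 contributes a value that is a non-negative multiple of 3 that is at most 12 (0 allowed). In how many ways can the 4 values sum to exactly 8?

12

The generating function for the choices is (1 + q + q² + q⁶)·(1 + q + q² + q³)·(1 + q³ + q⁶ + q⁹)·(1 + q³ + q⁶ + q⁹ + q¹²); the count is [q⁸].
(1 + q + q² + q⁶) has coefficients 1,1,1,0,0,0,1 for degrees 0…6.
(1 + q + q² + q³) has coefficients 1,1,1,1,0,0,0,0,0 for degrees 0…8.
Multiplying by (1 + q³ + q⁶ + q⁹) gives running coefficients 1,1,1,2,1,1,2,1,1 for degrees 0…8.
Finally multiplying by (1 + q³ + q⁶ + q⁹ + q¹²), the product of all factors after the first has coefficients 1,1,1,3,2,2,5,3,3 for degrees 0…8.
[q⁸] = 1·3 + 1·3 + 1·5 + 1·1 = 12.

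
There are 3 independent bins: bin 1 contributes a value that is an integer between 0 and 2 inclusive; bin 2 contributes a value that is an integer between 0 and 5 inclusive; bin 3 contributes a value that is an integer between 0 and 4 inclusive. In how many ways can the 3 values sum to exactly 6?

14

The generating function for the choices is (1 + z + z²)·(1 + z + z² + z³ + z⁴ + z⁵)·(1 + z + z² + z³ + z⁴); the count is [z⁶].
(1 + z + z²) has coefficients 1,1,1 for degrees 0…2.
(1 + z + z² + z³ + z⁴ + z⁵) has coefficients 1,1,1,1,1,1,0 for degrees 0…6.
Finally multiplying by (1 + z + z² + z³ + z⁴), the product of all factors after the first has coefficients 1,2,3,4,5,5,4 for degrees 0…6.
[z⁶] = 1·4 + 1·5 + 1·5 = 14.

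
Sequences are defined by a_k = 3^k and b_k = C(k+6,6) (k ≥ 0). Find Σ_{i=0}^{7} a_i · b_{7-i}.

35214

The convolution is the x^7 coefficient of A(x)B(x).
Σ = 1·1716 + 3·924 + 9·462 + 27·210 + 81·84 + 243·28 + 729·7 + 2187·1 = 35214.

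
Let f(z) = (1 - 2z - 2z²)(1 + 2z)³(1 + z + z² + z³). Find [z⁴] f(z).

-66

(1 - 2z - 2z²) has coefficients 1,-2,-2 for degrees 0…2.
(1 + 2z)³ has coefficients 1,6,12,8,0 for degrees 0…4.
Finally multiplying by (1 + z + z² + z³), the product of all factors after the first has coefficients 1,7,19,27,26 for degrees 0…4.
[z⁴] = 1·26 − 2·27 − 2·19 = -66.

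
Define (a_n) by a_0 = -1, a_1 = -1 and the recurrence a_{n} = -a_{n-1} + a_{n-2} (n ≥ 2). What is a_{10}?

21

The ordinary generating function has denominator 1 + q - q^2.
Iterating the recurrence: a_0,…,a_{10} = -1, -1, 0, -1, 1, -2, 3, -5, 8, -13, 21.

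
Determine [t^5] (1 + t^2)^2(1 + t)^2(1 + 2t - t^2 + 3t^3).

(1 + t^2)^2 has coefficients 1,0,2,0,1 for degrees 0…4.
(1 + t)^2 has coefficients 1,2,1,0,0,0 for degrees 0…5.
Finally multiplying by (1 + 2t - t^2 + 3t^3), the product of all factors after the first has coefficients 1,4,4,3,5,3 for degrees 0…5.
[t^5] = 1·3 + 2·3 + 1·4 = 13.

13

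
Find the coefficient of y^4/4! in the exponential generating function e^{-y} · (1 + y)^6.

37

The EGF product rule gives c_4 = Σ_{k_1+k_2=4} C(4; k_1,k_2) · ∏ g_i(k_i), where e^{-y} gives (-1)^k; (1+y)^6 gives the falling factorial (6)_k.
g_1(k) for k = 0…4: 1, -1, 1, -1, 1.
g_2(k) for k = 0…4: 1, 6, 30, 120, 360.
c_4 = Σ_k C(4,k)·g_1(k)·g_2(4−k) = 1·1·360 + 4·(-1)·120 + 6·1·30 + 4·(-1)·6 + 1·1·1 = 360 − 480 + 180 − 24 + 1 = 37.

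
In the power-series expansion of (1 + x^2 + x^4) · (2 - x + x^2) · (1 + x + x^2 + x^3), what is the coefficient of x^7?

(1 + x^2 + x^4) has coefficients 1,0,1,0,1 for degrees 0…4.
(2 - x + x^2) has coefficients 2,-1,1,0,0,0,0,0 for degrees 0…7.
Finally multiplying by (1 + x + x^2 + x^3), the product of all factors after the first has coefficients 2,1,2,2,0,1,0,0 for degrees 0…7.
[x^7] = 1·0 + 1·1 + 1·2 = 3.

3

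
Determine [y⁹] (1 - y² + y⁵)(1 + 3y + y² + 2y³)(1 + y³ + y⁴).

(1 - y² + y⁵) has coefficients 1,0,-1,0,0,1 for degrees 0…5.
(1 + 3y + y² + 2y³) has coefficients 1,3,1,2,0,0,0,0,0,0 for degrees 0…9.
Finally multiplying by (1 + y³ + y⁴), the product of all factors after the first has coefficients 1,3,1,3,4,4,3,2,0,0 for degrees 0…9.
[y⁹] = 1·0 − 1·2 + 1·4 = 2.

2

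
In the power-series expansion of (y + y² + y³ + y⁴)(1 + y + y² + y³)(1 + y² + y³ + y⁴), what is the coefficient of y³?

4

(y + y² + y³ + y⁴) has coefficients 0,1,1,1 for degrees 0…3.
(1 + y + y² + y³) has coefficients 1,1,1,1 for degrees 0…3.
Finally multiplying by (1 + y² + y³ + y⁴), the product of all factors after the first has coefficients 1,1,2,3 for degrees 0…3.
[y³] = 1·2 + 1·1 + 1·1 = 4.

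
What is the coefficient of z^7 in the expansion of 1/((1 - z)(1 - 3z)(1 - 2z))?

9330

The denominator gives the recurrence a_n = 6a_(n−1) − 11a_(n−2) + 6a_(n−3) for n ≥ 3; the numerator fixes a_0 = 1, a_1 = 6, a_2 = 25.
Iterating: 1, 6, 25, 90, 301, 966, 3025, 9330, so a_7 = 9330.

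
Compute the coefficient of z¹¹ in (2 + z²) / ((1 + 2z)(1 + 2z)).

-54272

The denominator gives the recurrence a_n = −4a_(n−1) − 4a_(n−2) for n ≥ 3; the numerator fixes a_0 = 2, a_1 = -8, a_2 = 25.
Iterating: 2, -8, 25, -68, 172, -416, 976, -2240, 5056, -11264, 24832, -54272, so a_11 = -54272.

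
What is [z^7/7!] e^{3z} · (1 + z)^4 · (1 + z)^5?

The EGF product rule gives c_7 = Σ_{k_1+k_2+k_3=7} C(7; k_1,k_2,k_3) · ∏ g_i(k_i), where e^{3z} gives (3)^k; (1+z)^4 gives the falling factorial (4)_k; (1+z)^5 gives the falling factorial (5)_k.
g_1(k) for k = 0…7: 1, 3, 9, 27, 81, 243, 729, 2187.
g_2(k) for k = 0…7: 1, 4, 12, 24, 24, 0, 0, 0.
g_3(k) for k = 0…7: 1, 5, 20, 60, 120, 120, 0, 0.
First combine the last two factors: h(k) = Σ_j C(k,j)·g_2(j)·g_3(k−j) for k = 0…7: 1, 9, 72, 504, 3024, 15120, 60480, 181440.
c_7 = Σ_k C(7,k)·g_1(k)·h(7−k) = 1·1·181440 + 7·3·60480 + 21·9·15120 + 35·27·3024 + 35·81·504 + 21·243·72 + 7·729·9 + 1·2187·1 = 181440 + 1270080 + 2857680 + 2857680 + 1428840 + 367416 + 45927 + 2187 = 9011250.

9011250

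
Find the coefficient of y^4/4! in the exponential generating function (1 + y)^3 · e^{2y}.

The EGF product rule gives c_4 = Σ_{k_1+k_2=4} C(4; k_1,k_2) · ∏ g_i(k_i), where (1+y)^3 gives the falling factorial (3)_k; e^{2y} gives (2)^k.
g_1(k) for k = 0…4: 1, 3, 6, 6, 0.
g_2(k) for k = 0…4: 1, 2, 4, 8, 16.
c_4 = Σ_k C(4,k)·g_1(k)·g_2(4−k) = 1·1·16 + 4·3·8 + 6·6·4 + 4·6·2 = 16 + 96 + 144 + 48 = 304.

304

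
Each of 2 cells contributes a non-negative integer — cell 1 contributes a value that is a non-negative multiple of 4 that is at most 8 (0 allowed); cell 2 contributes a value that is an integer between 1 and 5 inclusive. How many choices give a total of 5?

The generating function for the choices is (1 + t⁴ + t⁸)·(t + t² + t³ + t⁴ + t⁵); the count is [t⁵].
(1 + t⁴ + t⁸) has coefficients 1,0,0,0,1,0 for degrees 0…5.
(t + t² + t³ + t⁴ + t⁵) has coefficients 0,1,1,1,1,1 for degrees 0…5.
[t⁵] = 1·1 + 1·1 = 2.

2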